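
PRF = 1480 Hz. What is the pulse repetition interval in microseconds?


PRI = 1/1480 = 0.0006756757 s = 675.7 us

675.7 us


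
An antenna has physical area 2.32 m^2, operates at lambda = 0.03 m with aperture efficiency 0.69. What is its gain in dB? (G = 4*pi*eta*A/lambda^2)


G_linear = 4*pi*0.69*2.32/0.03^2 = 22351.38
G_dB = 10*log10(22351.38) = 43.5 dB

43.5 dB


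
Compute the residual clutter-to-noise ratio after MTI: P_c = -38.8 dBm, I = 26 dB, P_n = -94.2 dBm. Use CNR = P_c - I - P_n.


CNR = -38.8 - 26 - (-94.2) = 29.4 dB

29.4 dB


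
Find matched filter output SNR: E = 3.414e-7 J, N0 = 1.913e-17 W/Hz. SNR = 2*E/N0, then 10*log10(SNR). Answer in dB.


SNR_lin = 2 * 3.414e-7 / 1.913e-17 = 3.569e10
SNR_dB = 10*log10(3.569e10) = 105.5 dB

105.5 dB


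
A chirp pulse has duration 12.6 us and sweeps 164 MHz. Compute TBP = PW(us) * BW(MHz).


TBP = 12.6 * 164 = 2066.4

2066.4


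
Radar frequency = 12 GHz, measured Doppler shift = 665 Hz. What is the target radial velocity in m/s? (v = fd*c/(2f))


v = 665 * 3e8 / (2 * 12000000000.0) = 8.3 m/s

8.3 m/s


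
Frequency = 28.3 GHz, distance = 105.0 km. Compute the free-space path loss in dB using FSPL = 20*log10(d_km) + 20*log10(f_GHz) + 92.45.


20*log10(105.0) = 40.42
20*log10(28.3) = 29.04
FSPL = 161.9 dB

161.9 dB


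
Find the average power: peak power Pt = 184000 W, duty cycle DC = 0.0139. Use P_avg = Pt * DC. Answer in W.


P_avg = 184000 * 0.0139 = 2557.6 W

2557.6 W


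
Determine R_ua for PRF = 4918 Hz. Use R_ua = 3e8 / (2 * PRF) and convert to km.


R_ua = 3e8 / (2 * 4918) = 30500.2 m = 30.5 km

30.5 km


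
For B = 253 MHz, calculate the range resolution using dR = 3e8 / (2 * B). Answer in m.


dR = 3e8 / (2 * 253000000.0) = 0.59 m

0.59 m


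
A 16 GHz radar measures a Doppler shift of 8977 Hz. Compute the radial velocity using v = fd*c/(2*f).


v = 8977 * 3e8 / (2 * 16000000000.0) = 84.2 m/s

84.2 m/s


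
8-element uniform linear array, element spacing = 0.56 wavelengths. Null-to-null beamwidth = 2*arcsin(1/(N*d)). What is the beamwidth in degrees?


1/(N*d) = 1/(8*0.56) = 0.223214
BW = 2*arcsin(0.223214) = 25.8 degrees

25.8 degrees


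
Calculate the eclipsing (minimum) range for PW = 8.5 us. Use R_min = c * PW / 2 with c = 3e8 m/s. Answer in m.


R_min = 3e8 * 8.5e-6 / 2 = 1275.0 m

1275.0 m


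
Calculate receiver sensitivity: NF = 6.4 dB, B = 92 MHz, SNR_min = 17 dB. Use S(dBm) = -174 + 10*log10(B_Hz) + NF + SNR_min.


10*log10(92000000.0) = 79.64
S = -174 + 79.64 + 6.4 + 17 = -71.0 dBm

-71.0 dBm


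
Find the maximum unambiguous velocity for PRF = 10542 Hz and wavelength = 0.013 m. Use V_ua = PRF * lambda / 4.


V_ua = 10542 * 0.013 / 4 = 34.3 m/s

34.3 m/s


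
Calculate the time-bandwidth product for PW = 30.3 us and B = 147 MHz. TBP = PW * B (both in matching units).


TBP = 30.3 * 147 = 4454.1

4454.1


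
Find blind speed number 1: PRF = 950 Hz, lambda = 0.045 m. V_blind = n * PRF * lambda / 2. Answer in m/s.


V_blind = 1 * 950 * 0.045 / 2 = 21.4 m/s

21.4 m/s


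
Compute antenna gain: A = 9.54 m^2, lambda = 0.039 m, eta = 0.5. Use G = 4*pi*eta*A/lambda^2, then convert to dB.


G_linear = 4*pi*0.5*9.54/0.039^2 = 39409.33
G_dB = 10*log10(39409.33) = 46.0 dB

46.0 dB


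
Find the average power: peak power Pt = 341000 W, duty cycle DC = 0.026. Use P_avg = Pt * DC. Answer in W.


P_avg = 341000 * 0.026 = 8866.0 W

8866.0 W


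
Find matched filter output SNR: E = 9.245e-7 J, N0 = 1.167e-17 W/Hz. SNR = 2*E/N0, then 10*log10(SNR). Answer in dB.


SNR_lin = 2 * 9.245e-7 / 1.167e-17 = 1.584e11
SNR_dB = 10*log10(1.584e11) = 112.0 dB

112.0 dB


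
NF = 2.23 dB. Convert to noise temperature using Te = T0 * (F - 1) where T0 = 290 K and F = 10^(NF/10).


NF_lin = 10^(2.23/10) = 1.671091
Te = 290 * (1.671091 - 1) = 194.6 K

194.6 K


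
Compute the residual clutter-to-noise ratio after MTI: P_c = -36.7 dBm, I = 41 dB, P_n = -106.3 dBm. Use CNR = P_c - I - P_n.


CNR = -36.7 - 41 - (-106.3) = 28.6 dB

28.6 dB


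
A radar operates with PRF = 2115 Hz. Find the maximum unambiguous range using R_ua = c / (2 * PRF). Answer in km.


R_ua = 3e8 / (2 * 2115) = 70922.0 m = 70.9 km

70.9 km


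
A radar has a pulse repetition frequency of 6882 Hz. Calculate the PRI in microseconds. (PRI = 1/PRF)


PRI = 1/6882 = 0.0001453066 s = 145.3 us

145.3 us


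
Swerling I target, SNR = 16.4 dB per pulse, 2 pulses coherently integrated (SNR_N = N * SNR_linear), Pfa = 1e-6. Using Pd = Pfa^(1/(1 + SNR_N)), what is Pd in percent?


SNR_lin = 10^(16.4/10) = 43.65158
SNR_N = 2 * 43.65158 = 87.30316
1/(1 + SNR_N) = 1/88.30316 = 0.0113246
Pd = (1e-6)^0.0113246 = 0.85517
Pd = 85.5%

85.5%


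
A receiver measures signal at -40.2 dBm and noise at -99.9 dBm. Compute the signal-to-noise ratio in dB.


SNR = -40.2 - (-99.9) = 59.7 dB

59.7 dB


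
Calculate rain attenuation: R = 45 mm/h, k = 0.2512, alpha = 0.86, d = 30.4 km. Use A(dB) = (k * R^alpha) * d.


gamma = 0.2512 * 45^0.86 = 6.634106 dB/km
A = 6.634106 * 30.4 = 201.68 dB

201.68 dB


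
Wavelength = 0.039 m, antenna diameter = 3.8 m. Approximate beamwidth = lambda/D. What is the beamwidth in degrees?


BW_rad = 0.039 / 3.8 = 0.010263
BW_deg = 0.59 degrees

0.59 degrees


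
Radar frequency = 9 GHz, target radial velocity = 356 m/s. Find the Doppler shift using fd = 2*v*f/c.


fd = 2 * 356 * 9000000000.0 / 3e8 = 21360.0 Hz

21360.0 Hz


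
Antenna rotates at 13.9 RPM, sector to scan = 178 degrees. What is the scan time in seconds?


t = 178 / (13.9 * 360) * 60 = 2.13 s

2.13 s


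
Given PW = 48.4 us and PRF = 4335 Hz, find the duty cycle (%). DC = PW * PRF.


DC = 48.4e-6 * 4335 * 100 = 20.98%

20.98%


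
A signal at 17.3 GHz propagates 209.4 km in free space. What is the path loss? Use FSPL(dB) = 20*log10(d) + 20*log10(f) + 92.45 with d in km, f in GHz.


20*log10(209.4) = 46.42
20*log10(17.3) = 24.76
FSPL = 163.6 dB

163.6 dB


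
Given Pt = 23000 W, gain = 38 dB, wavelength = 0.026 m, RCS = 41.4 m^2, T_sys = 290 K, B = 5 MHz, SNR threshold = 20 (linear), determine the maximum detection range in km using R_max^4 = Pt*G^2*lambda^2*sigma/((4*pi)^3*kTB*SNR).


G_lin = 10^(38/10) = 6309.573445
R^4 = 23000 * 6309.573445^2 * 0.026^2 * 41.4 / ((4*pi)^3 * 1.38e-23 * 290 * 5000000.0 * 20)
R^4 = 3.22677e19 m^4
R_max = (3.22677e19)^(1/4) = 75368.9 m = 75.4 km

75.4 km


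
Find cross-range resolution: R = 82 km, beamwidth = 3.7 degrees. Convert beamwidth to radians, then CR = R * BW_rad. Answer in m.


BW_rad = 0.064577182
CR = 82000 * 0.064577182 = 5295.3 m

5295.3 m


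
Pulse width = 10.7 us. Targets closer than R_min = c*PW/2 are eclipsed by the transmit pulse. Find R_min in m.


R_min = 3e8 * 10.7e-6 / 2 = 1605.0 m

1605.0 m


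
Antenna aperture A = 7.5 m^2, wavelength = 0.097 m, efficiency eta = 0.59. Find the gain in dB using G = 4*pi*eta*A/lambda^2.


G_linear = 4*pi*0.59*7.5/0.097^2 = 5909.89
G_dB = 10*log10(5909.89) = 37.7 dB

37.7 dB


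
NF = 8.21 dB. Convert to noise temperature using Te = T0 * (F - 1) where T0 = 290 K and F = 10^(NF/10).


NF_lin = 10^(8.21/10) = 6.622165
Te = 290 * (6.622165 - 1) = 1630.4 K

1630.4 K


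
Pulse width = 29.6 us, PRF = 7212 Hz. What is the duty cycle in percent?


DC = 29.6e-6 * 7212 * 100 = 21.35%

21.35%


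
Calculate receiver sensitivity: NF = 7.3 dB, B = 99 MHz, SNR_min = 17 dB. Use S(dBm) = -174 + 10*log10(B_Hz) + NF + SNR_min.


10*log10(99000000.0) = 79.96
S = -174 + 79.96 + 7.3 + 17 = -69.7 dBm

-69.7 dBm


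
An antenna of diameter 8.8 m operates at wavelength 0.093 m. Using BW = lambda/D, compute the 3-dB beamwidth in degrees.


BW_rad = 0.093 / 8.8 = 0.010568
BW_deg = 0.61 degrees

0.61 degrees


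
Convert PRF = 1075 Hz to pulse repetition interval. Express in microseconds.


PRI = 1/1075 = 0.0009302326 s = 930.2 us

930.2 us


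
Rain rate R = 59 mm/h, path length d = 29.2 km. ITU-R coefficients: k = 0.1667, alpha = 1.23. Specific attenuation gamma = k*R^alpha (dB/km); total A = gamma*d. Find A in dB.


gamma = 0.1667 * 59^1.23 = 25.123699 dB/km
A = 25.123699 * 29.2 = 733.61 dB

733.61 dB


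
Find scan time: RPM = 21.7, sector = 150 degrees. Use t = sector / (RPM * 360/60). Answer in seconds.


t = 150 / (21.7 * 360) * 60 = 1.15 s

1.15 s


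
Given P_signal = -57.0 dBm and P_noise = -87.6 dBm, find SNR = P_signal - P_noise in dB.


SNR = -57.0 - (-87.6) = 30.6 dB

30.6 dB


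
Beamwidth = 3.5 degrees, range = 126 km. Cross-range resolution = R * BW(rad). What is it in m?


BW_rad = 0.061086524
CR = 126000 * 0.061086524 = 7696.9 m

7696.9 m


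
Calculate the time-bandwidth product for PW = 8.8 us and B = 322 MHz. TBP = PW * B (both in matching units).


TBP = 8.8 * 322 = 2833.6

2833.6


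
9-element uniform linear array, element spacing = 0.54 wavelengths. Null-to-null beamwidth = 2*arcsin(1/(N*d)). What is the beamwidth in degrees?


1/(N*d) = 1/(9*0.54) = 0.205761
BW = 2*arcsin(0.205761) = 23.7 degrees

23.7 degrees


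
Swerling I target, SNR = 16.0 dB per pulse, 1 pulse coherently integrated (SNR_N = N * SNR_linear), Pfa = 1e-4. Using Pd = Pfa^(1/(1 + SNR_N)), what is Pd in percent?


SNR_lin = 10^(16.0/10) = 39.81072
SNR_N = 1 * 39.81072 = 39.81072
1/(1 + SNR_N) = 1/40.81072 = 0.0245034
Pd = (1e-4)^0.0245034 = 0.79797
Pd = 79.8%

79.8%


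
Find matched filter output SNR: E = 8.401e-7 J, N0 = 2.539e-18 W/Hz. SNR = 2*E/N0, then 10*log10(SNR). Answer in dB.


SNR_lin = 2 * 8.401e-7 / 2.539e-18 = 6.618e11
SNR_dB = 10*log10(6.618e11) = 118.2 dB

118.2 dB


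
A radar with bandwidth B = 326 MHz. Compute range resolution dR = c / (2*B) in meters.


dR = 3e8 / (2 * 326000000.0) = 0.46 m

0.46 m


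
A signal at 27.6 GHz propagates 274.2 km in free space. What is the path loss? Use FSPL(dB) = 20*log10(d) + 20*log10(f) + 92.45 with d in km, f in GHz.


20*log10(274.2) = 48.76
20*log10(27.6) = 28.82
FSPL = 170.0 dB

170.0 dB


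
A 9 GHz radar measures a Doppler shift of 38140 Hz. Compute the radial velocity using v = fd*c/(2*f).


v = 38140 * 3e8 / (2 * 9000000000.0) = 635.7 m/s

635.7 m/s


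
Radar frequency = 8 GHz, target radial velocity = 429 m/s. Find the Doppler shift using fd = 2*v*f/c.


fd = 2 * 429 * 8000000000.0 / 3e8 = 22880.0 Hz

22880.0 Hz


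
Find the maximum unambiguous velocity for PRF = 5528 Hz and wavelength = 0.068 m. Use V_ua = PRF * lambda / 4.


V_ua = 5528 * 0.068 / 4 = 94.0 m/s

94.0 m/s


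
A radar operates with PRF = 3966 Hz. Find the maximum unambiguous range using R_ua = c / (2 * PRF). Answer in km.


R_ua = 3e8 / (2 * 3966) = 37821.5 m = 37.8 km

37.8 km


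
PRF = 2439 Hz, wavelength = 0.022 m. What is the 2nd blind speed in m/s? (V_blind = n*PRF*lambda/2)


V_blind = 2 * 2439 * 0.022 / 2 = 53.7 m/s

53.7 m/s


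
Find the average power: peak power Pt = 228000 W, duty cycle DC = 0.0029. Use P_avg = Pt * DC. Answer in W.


P_avg = 228000 * 0.0029 = 661.2 W

661.2 W


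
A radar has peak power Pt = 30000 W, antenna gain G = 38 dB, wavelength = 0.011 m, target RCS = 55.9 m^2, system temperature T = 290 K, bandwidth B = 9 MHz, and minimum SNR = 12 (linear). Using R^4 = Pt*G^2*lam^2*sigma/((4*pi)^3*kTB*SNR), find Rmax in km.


G_lin = 10^(38/10) = 6309.573445
R^4 = 30000 * 6309.573445^2 * 0.011^2 * 55.9 / ((4*pi)^3 * 1.38e-23 * 290 * 9000000.0 * 12)
R^4 = 9.41864e18 m^4
R_max = (9.41864e18)^(1/4) = 55398.4 m = 55.4 km

55.4 km


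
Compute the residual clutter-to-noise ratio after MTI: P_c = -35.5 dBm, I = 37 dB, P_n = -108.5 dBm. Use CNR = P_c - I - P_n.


CNR = -35.5 - 37 - (-108.5) = 36.0 dB

36.0 dB


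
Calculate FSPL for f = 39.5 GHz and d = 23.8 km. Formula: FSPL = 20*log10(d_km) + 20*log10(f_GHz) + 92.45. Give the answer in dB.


20*log10(23.8) = 27.53
20*log10(39.5) = 31.93
FSPL = 151.9 dB

151.9 dB


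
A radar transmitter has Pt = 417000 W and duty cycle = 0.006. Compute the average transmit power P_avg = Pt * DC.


P_avg = 417000 * 0.006 = 2502.0 W

2502.0 W


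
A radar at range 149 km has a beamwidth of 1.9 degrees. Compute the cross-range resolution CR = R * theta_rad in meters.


BW_rad = 0.033161256
CR = 149000 * 0.033161256 = 4941.0 m

4941.0 m


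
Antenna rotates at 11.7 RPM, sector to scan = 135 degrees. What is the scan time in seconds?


t = 135 / (11.7 * 360) * 60 = 1.92 s

1.92 s


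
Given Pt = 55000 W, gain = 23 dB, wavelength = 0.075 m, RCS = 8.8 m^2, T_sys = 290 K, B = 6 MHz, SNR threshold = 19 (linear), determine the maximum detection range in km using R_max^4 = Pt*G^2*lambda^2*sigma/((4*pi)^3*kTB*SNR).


G_lin = 10^(23/10) = 199.526231
R^4 = 55000 * 199.526231^2 * 0.075^2 * 8.8 / ((4*pi)^3 * 1.38e-23 * 290 * 6000000.0 * 19)
R^4 = 1.19717e17 m^4
R_max = (1.19717e17)^(1/4) = 18601.1 m = 18.6 km

18.6 km


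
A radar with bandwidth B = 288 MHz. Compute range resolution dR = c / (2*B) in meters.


dR = 3e8 / (2 * 288000000.0) = 0.52 m

0.52 m


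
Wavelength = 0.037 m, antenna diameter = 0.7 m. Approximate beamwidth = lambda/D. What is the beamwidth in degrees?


BW_rad = 0.037 / 0.7 = 0.052857
BW_deg = 3.03 degrees

3.03 degrees


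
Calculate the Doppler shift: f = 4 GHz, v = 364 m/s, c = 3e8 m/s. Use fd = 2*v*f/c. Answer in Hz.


fd = 2 * 364 * 4000000000.0 / 3e8 = 9706.7 Hz

9706.7 Hz


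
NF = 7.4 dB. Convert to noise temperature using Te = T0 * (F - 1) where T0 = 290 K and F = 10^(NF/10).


NF_lin = 10^(7.4/10) = 5.495409
Te = 290 * (5.495409 - 1) = 1303.7 K

1303.7 K


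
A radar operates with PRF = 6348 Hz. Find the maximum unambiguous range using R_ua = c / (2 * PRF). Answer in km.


R_ua = 3e8 / (2 * 6348) = 23629.5 m = 23.6 km

23.6 km


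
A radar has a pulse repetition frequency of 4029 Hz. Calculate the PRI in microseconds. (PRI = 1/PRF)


PRI = 1/4029 = 0.0002482005 s = 248.2 us

248.2 us


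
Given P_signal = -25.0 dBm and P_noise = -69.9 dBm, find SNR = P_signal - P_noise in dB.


SNR = -25.0 - (-69.9) = 44.9 dB

44.9 dB


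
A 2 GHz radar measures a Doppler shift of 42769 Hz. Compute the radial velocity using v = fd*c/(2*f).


v = 42769 * 3e8 / (2 * 2000000000.0) = 3207.7 m/s

3207.7 m/s


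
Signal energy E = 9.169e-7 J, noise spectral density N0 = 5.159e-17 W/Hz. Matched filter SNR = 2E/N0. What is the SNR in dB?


SNR_lin = 2 * 9.169e-7 / 5.159e-17 = 3.555e10
SNR_dB = 10*log10(3.555e10) = 105.5 dB

105.5 dB


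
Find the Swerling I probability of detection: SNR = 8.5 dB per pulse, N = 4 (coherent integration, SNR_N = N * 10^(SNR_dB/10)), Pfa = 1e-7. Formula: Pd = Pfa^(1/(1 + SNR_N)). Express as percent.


SNR_lin = 10^(8.5/10) = 7.07946
SNR_N = 4 * 7.07946 = 28.31784
1/(1 + SNR_N) = 1/29.31784 = 0.0341089
Pd = (1e-7)^0.0341089 = 0.57708
Pd = 57.7%

57.7%


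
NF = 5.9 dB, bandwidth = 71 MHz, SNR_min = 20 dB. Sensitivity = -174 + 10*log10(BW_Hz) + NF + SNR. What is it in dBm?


10*log10(71000000.0) = 78.51
S = -174 + 78.51 + 5.9 + 20 = -69.6 dBm

-69.6 dBm


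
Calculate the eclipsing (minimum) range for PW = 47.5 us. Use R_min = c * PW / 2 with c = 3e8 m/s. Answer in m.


R_min = 3e8 * 47.5e-6 / 2 = 7125.0 m

7125.0 m


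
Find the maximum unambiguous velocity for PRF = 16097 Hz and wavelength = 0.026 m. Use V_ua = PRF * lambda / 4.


V_ua = 16097 * 0.026 / 4 = 104.6 m/s

104.6 m/s


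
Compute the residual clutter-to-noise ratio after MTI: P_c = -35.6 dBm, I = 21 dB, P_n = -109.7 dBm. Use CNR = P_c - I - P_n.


CNR = -35.6 - 21 - (-109.7) = 53.1 dB

53.1 dB


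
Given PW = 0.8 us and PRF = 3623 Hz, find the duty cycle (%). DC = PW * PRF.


DC = 0.8e-6 * 3623 * 100 = 0.29%

0.29%


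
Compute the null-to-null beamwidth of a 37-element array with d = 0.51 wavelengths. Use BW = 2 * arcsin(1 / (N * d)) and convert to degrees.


1/(N*d) = 1/(37*0.51) = 0.052994
BW = 2*arcsin(0.052994) = 6.1 degrees

6.1 degrees


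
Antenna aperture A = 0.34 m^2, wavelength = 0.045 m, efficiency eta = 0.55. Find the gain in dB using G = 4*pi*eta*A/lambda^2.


G_linear = 4*pi*0.55*0.34/0.045^2 = 1160.45
G_dB = 10*log10(1160.45) = 30.6 dB

30.6 dB


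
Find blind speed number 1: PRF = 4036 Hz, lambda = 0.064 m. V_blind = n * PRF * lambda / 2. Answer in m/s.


V_blind = 1 * 4036 * 0.064 / 2 = 129.2 m/s

129.2 m/s


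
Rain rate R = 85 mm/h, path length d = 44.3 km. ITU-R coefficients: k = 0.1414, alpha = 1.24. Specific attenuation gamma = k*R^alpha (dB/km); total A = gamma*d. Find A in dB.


gamma = 0.1414 * 85^1.24 = 34.908314 dB/km
A = 34.908314 * 44.3 = 1546.44 dB

1546.44 dB


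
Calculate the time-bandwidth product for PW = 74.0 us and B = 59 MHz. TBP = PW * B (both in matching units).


TBP = 74.0 * 59 = 4366.0

4366.0


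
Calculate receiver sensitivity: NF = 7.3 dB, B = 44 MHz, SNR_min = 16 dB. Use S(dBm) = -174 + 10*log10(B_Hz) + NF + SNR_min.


10*log10(44000000.0) = 76.43
S = -174 + 76.43 + 7.3 + 16 = -74.3 dBm

-74.3 dBm


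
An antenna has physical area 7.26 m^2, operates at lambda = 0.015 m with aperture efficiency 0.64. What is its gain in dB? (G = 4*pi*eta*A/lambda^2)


G_linear = 4*pi*0.64*7.26/0.015^2 = 259503.93
G_dB = 10*log10(259503.93) = 54.1 dB

54.1 dB


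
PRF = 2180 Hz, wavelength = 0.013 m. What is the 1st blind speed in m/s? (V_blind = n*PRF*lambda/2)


V_blind = 1 * 2180 * 0.013 / 2 = 14.2 m/s

14.2 m/s


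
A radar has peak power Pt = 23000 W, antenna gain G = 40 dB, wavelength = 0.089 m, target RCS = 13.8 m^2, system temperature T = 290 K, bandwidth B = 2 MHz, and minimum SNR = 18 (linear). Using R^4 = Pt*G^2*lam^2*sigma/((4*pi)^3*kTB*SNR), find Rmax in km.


G_lin = 10^(40/10) = 10000.0
R^4 = 23000 * 10000.0^2 * 0.089^2 * 13.8 / ((4*pi)^3 * 1.38e-23 * 290 * 2000000.0 * 18)
R^4 = 8.79382e20 m^4
R_max = (8.79382e20)^(1/4) = 172204.5 m = 172.2 km

172.2 km


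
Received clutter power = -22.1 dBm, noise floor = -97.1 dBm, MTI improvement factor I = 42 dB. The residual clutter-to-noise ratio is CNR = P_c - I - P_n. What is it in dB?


CNR = -22.1 - 42 - (-97.1) = 33.0 dB

33.0 dB


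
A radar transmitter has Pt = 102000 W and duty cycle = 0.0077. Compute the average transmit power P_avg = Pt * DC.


P_avg = 102000 * 0.0077 = 785.4 W

785.4 W


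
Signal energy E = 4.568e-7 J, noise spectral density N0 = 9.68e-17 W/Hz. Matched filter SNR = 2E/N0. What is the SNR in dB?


SNR_lin = 2 * 4.568e-7 / 9.68e-17 = 9.438e9
SNR_dB = 10*log10(9.438e9) = 99.7 dB

99.7 dB


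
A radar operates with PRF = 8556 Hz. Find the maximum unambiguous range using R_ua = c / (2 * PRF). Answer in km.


R_ua = 3e8 / (2 * 8556) = 17531.6 m = 17.5 km

17.5 km


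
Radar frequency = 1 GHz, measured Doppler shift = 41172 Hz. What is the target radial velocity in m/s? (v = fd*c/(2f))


v = 41172 * 3e8 / (2 * 1000000000.0) = 6175.8 m/s

6175.8 m/s


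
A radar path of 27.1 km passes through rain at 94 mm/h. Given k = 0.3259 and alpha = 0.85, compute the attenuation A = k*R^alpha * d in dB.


gamma = 0.3259 * 94^0.85 = 15.496836 dB/km
A = 15.496836 * 27.1 = 419.96 dB

419.96 dB


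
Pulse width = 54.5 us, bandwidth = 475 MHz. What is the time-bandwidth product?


TBP = 54.5 * 475 = 25887.5

25887.5


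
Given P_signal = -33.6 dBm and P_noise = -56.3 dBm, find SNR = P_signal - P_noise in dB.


SNR = -33.6 - (-56.3) = 22.7 dB

22.7 dB


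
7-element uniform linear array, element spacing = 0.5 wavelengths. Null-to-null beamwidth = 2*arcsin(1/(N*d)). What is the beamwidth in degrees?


1/(N*d) = 1/(7*0.5) = 0.285714
BW = 2*arcsin(0.285714) = 33.2 degrees

33.2 degrees


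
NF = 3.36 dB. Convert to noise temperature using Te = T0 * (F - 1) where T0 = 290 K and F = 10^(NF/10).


NF_lin = 10^(3.36/10) = 2.167704
Te = 290 * (2.167704 - 1) = 338.6 K

338.6 K


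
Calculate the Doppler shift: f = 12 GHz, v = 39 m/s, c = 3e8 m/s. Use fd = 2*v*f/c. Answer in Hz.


fd = 2 * 39 * 12000000000.0 / 3e8 = 3120.0 Hz

3120.0 Hz


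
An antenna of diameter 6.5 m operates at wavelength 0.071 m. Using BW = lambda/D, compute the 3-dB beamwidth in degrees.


BW_rad = 0.071 / 6.5 = 0.010923
BW_deg = 0.63 degrees

0.63 degrees


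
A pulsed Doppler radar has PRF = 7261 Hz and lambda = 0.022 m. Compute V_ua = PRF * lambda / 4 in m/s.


V_ua = 7261 * 0.022 / 4 = 39.9 m/s

39.9 m/s


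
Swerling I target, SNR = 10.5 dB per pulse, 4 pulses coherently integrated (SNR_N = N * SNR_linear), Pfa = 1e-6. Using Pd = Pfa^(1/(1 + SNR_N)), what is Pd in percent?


SNR_lin = 10^(10.5/10) = 11.22018
SNR_N = 4 * 11.22018 = 44.88072
1/(1 + SNR_N) = 1/45.88072 = 0.0217956
Pd = (1e-6)^0.0217956 = 0.73999
Pd = 74.0%

74.0%


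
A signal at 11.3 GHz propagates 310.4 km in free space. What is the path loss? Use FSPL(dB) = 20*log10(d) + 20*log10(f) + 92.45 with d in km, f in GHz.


20*log10(310.4) = 49.84
20*log10(11.3) = 21.06
FSPL = 163.4 dB

163.4 dB


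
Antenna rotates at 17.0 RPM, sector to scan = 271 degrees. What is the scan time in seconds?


t = 271 / (17.0 * 360) * 60 = 2.66 s

2.66 s


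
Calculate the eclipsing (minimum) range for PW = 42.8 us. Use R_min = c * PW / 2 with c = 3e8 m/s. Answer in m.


R_min = 3e8 * 42.8e-6 / 2 = 6420.0 m

6420.0 m


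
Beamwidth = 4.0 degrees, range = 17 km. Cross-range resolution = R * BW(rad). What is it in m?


BW_rad = 0.06981317
CR = 17000 * 0.06981317 = 1186.8 m

1186.8 m


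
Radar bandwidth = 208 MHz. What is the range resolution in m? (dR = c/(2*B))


dR = 3e8 / (2 * 208000000.0) = 0.72 m

0.72 m


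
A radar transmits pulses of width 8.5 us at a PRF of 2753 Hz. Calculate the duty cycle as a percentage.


DC = 8.5e-6 * 2753 * 100 = 2.34%

2.34%


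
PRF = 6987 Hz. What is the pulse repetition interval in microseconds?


PRI = 1/6987 = 0.0001431229 s = 143.1 us

143.1 us


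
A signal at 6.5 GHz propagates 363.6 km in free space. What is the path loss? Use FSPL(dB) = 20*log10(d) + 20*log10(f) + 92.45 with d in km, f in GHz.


20*log10(363.6) = 51.21
20*log10(6.5) = 16.26
FSPL = 159.9 dB

159.9 dB


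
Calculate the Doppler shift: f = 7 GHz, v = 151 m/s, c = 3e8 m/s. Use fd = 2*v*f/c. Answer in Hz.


fd = 2 * 151 * 7000000000.0 / 3e8 = 7046.7 Hz

7046.7 Hz


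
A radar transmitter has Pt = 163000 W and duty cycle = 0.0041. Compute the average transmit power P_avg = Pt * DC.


P_avg = 163000 * 0.0041 = 668.3 W

668.3 W


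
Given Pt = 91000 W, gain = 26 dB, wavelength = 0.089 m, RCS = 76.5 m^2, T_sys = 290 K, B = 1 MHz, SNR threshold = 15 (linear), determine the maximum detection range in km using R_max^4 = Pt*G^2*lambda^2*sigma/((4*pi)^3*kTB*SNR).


G_lin = 10^(26/10) = 398.107171
R^4 = 91000 * 398.107171^2 * 0.089^2 * 76.5 / ((4*pi)^3 * 1.38e-23 * 290 * 1000000.0 * 15)
R^4 = 7.33643e19 m^4
R_max = (7.33643e19)^(1/4) = 92548.9 m = 92.5 km

92.5 km


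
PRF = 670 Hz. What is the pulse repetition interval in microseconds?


PRI = 1/670 = 0.0014925373 s = 1492.5 us

1492.5 us


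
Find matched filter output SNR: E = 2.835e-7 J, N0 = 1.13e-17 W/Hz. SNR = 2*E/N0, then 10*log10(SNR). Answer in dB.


SNR_lin = 2 * 2.835e-7 / 1.13e-17 = 5.018e10
SNR_dB = 10*log10(5.018e10) = 107.0 dB

107.0 dB


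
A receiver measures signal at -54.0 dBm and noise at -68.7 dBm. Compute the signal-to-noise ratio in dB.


SNR = -54.0 - (-68.7) = 14.7 dB

14.7 dB


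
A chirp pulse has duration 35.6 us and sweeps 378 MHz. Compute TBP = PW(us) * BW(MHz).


TBP = 35.6 * 378 = 13456.8

13456.8


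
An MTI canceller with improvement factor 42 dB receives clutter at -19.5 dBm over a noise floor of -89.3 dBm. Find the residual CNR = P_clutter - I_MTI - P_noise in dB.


CNR = -19.5 - 42 - (-89.3) = 27.8 dB

27.8 dB


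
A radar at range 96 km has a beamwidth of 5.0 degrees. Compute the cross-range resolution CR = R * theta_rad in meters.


BW_rad = 0.087266463
CR = 96000 * 0.087266463 = 8377.6 m

8377.6 m


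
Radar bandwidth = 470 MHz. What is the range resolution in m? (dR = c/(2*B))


dR = 3e8 / (2 * 470000000.0) = 0.32 m

0.32 m


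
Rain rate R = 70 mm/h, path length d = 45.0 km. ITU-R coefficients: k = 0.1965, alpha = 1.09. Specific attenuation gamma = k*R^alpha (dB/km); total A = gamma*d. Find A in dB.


gamma = 0.1965 * 70^1.09 = 20.161341 dB/km
A = 20.161341 * 45.0 = 907.26 dB

907.26 dB


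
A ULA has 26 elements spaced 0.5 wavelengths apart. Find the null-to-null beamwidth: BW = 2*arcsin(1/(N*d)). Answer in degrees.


1/(N*d) = 1/(26*0.5) = 0.076923
BW = 2*arcsin(0.076923) = 8.8 degrees

8.8 degrees


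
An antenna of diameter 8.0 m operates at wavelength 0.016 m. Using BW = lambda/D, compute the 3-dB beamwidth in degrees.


BW_rad = 0.016 / 8.0 = 0.002
BW_deg = 0.11 degrees

0.11 degrees


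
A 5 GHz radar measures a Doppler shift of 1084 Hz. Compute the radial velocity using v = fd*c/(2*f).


v = 1084 * 3e8 / (2 * 5000000000.0) = 32.5 m/s

32.5 m/s


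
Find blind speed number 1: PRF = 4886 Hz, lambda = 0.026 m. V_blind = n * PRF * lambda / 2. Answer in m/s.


V_blind = 1 * 4886 * 0.026 / 2 = 63.5 m/s

63.5 m/s


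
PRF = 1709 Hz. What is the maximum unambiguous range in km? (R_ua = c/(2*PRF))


R_ua = 3e8 / (2 * 1709) = 87770.6 m = 87.8 km

87.8 km


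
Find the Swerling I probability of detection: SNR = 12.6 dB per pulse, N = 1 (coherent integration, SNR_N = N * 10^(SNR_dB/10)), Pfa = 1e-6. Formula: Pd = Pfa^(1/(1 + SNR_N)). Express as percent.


SNR_lin = 10^(12.6/10) = 18.19701
SNR_N = 1 * 18.19701 = 18.19701
1/(1 + SNR_N) = 1/19.19701 = 0.0520914
Pd = (1e-6)^0.0520914 = 0.48691
Pd = 48.7%

48.7%


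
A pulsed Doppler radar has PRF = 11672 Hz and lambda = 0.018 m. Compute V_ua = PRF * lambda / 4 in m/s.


V_ua = 11672 * 0.018 / 4 = 52.5 m/s

52.5 m/s


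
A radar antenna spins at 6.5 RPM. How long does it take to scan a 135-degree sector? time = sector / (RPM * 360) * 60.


t = 135 / (6.5 * 360) * 60 = 3.46 s

3.46 s


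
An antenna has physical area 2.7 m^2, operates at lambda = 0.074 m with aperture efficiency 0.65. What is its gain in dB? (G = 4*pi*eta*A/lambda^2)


G_linear = 4*pi*0.65*2.7/0.074^2 = 4027.39
G_dB = 10*log10(4027.39) = 36.1 dB

36.1 dB


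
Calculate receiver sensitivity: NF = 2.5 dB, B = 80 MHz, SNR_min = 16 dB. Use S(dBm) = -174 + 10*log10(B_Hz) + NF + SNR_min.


10*log10(80000000.0) = 79.03
S = -174 + 79.03 + 2.5 + 16 = -76.5 dBm

-76.5 dBm


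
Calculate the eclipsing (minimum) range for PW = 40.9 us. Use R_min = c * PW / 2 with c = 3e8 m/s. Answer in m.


R_min = 3e8 * 40.9e-6 / 2 = 6135.0 m

6135.0 m


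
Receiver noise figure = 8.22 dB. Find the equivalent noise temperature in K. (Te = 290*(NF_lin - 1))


NF_lin = 10^(8.22/10) = 6.637431
Te = 290 * (6.637431 - 1) = 1634.9 K

1634.9 K


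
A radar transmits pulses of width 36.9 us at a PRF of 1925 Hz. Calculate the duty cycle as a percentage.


DC = 36.9e-6 * 1925 * 100 = 7.1%

7.1%


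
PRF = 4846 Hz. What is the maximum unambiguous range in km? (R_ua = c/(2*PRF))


R_ua = 3e8 / (2 * 4846) = 30953.4 m = 31.0 km

31.0 km


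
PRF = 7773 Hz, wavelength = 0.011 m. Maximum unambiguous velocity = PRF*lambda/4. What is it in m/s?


V_ua = 7773 * 0.011 / 4 = 21.4 m/s

21.4 m/s


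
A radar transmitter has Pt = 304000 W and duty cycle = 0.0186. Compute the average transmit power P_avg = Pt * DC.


P_avg = 304000 * 0.0186 = 5654.4 W

5654.4 W


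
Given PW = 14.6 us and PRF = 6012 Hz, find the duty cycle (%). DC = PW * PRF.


DC = 14.6e-6 * 6012 * 100 = 8.78%

8.78%


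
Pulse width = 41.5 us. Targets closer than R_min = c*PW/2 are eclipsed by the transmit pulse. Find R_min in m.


R_min = 3e8 * 41.5e-6 / 2 = 6225.0 m

6225.0 m


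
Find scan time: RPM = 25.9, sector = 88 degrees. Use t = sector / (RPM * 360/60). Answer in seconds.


t = 88 / (25.9 * 360) * 60 = 0.57 s

0.57 s


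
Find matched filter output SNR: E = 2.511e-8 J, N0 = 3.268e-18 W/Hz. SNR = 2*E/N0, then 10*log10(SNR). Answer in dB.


SNR_lin = 2 * 2.511e-8 / 3.268e-18 = 1.537e10
SNR_dB = 10*log10(1.537e10) = 101.9 dB

101.9 dB


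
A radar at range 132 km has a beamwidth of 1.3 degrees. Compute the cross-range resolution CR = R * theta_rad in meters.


BW_rad = 0.02268928
CR = 132000 * 0.02268928 = 2995.0 m

2995.0 m


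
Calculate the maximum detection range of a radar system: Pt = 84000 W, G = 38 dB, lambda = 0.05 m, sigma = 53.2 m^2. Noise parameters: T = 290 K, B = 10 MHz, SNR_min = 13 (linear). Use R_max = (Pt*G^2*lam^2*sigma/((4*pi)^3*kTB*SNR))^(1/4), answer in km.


G_lin = 10^(38/10) = 6309.573445
R^4 = 84000 * 6309.573445^2 * 0.05^2 * 53.2 / ((4*pi)^3 * 1.38e-23 * 290 * 10000000.0 * 13)
R^4 = 4.30805e20 m^4
R_max = (4.30805e20)^(1/4) = 144068.9 m = 144.1 km

144.1 km


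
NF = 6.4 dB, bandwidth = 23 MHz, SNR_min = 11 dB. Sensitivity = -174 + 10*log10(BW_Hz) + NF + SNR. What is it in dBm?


10*log10(23000000.0) = 73.62
S = -174 + 73.62 + 6.4 + 11 = -83.0 dBm

-83.0 dBm


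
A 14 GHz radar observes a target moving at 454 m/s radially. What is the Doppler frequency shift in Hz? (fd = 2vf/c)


fd = 2 * 454 * 14000000000.0 / 3e8 = 42373.3 Hz

42373.3 Hz


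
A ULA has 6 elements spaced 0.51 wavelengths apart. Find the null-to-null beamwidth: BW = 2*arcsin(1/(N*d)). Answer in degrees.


1/(N*d) = 1/(6*0.51) = 0.326797
BW = 2*arcsin(0.326797) = 38.1 degrees

38.1 degrees


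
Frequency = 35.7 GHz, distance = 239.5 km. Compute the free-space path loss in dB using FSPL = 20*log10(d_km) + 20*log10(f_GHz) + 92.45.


20*log10(239.5) = 47.59
20*log10(35.7) = 31.05
FSPL = 171.1 dB

171.1 dB


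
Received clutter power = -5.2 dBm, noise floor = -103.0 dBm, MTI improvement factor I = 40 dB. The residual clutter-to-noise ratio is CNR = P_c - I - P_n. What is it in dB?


CNR = -5.2 - 40 - (-103.0) = 57.8 dB

57.8 dB


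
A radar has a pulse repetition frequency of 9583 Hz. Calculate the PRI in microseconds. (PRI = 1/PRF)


PRI = 1/9583 = 0.0001043515 s = 104.4 us

104.4 us


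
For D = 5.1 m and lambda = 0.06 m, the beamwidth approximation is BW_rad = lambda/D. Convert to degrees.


BW_rad = 0.06 / 5.1 = 0.011765
BW_deg = 0.67 degrees

0.67 degrees


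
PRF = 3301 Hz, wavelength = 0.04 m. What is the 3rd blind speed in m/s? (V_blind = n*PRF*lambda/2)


V_blind = 3 * 3301 * 0.04 / 2 = 198.1 m/s

198.1 m/s


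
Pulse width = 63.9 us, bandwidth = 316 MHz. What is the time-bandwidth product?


TBP = 63.9 * 316 = 20192.4

20192.4


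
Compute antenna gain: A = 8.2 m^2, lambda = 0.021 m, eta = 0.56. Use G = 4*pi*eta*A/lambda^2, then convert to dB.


G_linear = 4*pi*0.56*8.2/0.021^2 = 130849.83
G_dB = 10*log10(130849.83) = 51.2 dB

51.2 dB


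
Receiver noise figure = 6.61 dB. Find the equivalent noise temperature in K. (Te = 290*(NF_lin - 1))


NF_lin = 10^(6.61/10) = 4.581419
Te = 290 * (4.581419 - 1) = 1038.6 K

1038.6 K


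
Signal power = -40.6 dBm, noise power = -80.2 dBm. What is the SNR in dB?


SNR = -40.6 - (-80.2) = 39.6 dB

39.6 dB


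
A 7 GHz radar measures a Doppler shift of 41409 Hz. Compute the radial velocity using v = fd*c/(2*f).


v = 41409 * 3e8 / (2 * 7000000000.0) = 887.3 m/s

887.3 m/s


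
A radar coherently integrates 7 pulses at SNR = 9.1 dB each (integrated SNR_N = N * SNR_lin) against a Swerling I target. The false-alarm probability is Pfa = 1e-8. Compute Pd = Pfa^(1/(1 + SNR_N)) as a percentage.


SNR_lin = 10^(9.1/10) = 8.12831
SNR_N = 7 * 8.12831 = 56.89817
1/(1 + SNR_N) = 1/57.89817 = 0.0172717
Pd = (1e-8)^0.0172717 = 0.72749
Pd = 72.7%

72.7%


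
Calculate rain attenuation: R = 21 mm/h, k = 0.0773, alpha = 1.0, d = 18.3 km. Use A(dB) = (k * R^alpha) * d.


gamma = 0.0773 * 21^1.0 = 1.6233 dB/km
A = 1.6233 * 18.3 = 29.71 dB

29.71 dB


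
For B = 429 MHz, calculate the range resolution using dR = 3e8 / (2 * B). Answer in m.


dR = 3e8 / (2 * 429000000.0) = 0.35 m

0.35 m


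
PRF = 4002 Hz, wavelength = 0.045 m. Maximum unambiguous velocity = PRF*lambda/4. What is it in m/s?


V_ua = 4002 * 0.045 / 4 = 45.0 m/s

45.0 m/s


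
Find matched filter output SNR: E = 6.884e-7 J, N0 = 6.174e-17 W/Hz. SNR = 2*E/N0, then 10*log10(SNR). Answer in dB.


SNR_lin = 2 * 6.884e-7 / 6.174e-17 = 2.23e10
SNR_dB = 10*log10(2.23e10) = 103.5 dB

103.5 dB


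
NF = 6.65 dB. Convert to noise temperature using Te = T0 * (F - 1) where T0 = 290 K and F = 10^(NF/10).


NF_lin = 10^(6.65/10) = 4.62381
Te = 290 * (4.62381 - 1) = 1050.9 K

1050.9 K


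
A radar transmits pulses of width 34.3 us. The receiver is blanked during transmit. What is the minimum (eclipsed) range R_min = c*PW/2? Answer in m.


R_min = 3e8 * 34.3e-6 / 2 = 5145.0 m

5145.0 m


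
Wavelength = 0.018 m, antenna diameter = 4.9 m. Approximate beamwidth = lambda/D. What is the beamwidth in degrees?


BW_rad = 0.018 / 4.9 = 0.003673
BW_deg = 0.21 degrees

0.21 degrees


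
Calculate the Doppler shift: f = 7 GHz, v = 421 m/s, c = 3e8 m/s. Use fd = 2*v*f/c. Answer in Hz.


fd = 2 * 421 * 7000000000.0 / 3e8 = 19646.7 Hz

19646.7 Hz


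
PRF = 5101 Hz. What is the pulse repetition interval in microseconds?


PRI = 1/5101 = 0.00019604 s = 196.0 us

196.0 us


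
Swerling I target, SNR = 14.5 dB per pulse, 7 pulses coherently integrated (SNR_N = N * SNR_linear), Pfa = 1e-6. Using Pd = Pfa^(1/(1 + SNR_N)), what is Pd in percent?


SNR_lin = 10^(14.5/10) = 28.18383
SNR_N = 7 * 28.18383 = 197.28681
1/(1 + SNR_N) = 1/198.28681 = 0.0050432
Pd = (1e-6)^0.0050432 = 0.9327
Pd = 93.3%

93.3%


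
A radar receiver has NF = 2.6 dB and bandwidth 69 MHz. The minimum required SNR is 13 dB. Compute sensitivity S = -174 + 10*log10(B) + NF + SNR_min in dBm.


10*log10(69000000.0) = 78.39
S = -174 + 78.39 + 2.6 + 13 = -80.0 dBm

-80.0 dBm


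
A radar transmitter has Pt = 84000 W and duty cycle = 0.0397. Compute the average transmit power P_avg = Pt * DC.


P_avg = 84000 * 0.0397 = 3334.8 W

3334.8 W


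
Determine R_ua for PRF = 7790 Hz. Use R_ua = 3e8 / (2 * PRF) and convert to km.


R_ua = 3e8 / (2 * 7790) = 19255.5 m = 19.3 km

19.3 km


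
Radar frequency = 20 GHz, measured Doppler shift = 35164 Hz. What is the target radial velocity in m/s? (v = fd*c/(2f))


v = 35164 * 3e8 / (2 * 20000000000.0) = 263.7 m/s

263.7 m/s


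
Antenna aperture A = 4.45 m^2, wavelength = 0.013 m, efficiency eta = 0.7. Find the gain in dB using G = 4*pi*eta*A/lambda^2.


G_linear = 4*pi*0.7*4.45/0.013^2 = 231622.75
G_dB = 10*log10(231622.75) = 53.6 dB

53.6 dB


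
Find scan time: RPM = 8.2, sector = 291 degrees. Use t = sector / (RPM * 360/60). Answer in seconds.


t = 291 / (8.2 * 360) * 60 = 5.91 s

5.91 s


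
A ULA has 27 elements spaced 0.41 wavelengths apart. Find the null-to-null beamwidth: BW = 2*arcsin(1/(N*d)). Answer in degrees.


1/(N*d) = 1/(27*0.41) = 0.090334
BW = 2*arcsin(0.090334) = 10.4 degrees

10.4 degrees


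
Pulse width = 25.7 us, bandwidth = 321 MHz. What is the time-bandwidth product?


TBP = 25.7 * 321 = 8249.7

8249.7


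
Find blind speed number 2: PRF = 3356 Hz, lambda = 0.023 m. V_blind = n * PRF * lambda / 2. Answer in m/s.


V_blind = 2 * 3356 * 0.023 / 2 = 77.2 m/s

77.2 m/s


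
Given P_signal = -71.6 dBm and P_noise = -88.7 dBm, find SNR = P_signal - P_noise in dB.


SNR = -71.6 - (-88.7) = 17.1 dB

17.1 dB


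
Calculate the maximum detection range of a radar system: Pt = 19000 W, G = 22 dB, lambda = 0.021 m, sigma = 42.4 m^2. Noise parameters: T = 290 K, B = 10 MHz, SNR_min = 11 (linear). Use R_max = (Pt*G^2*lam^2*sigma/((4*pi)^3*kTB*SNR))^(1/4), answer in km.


G_lin = 10^(22/10) = 158.489319
R^4 = 19000 * 158.489319^2 * 0.021^2 * 42.4 / ((4*pi)^3 * 1.38e-23 * 290 * 10000000.0 * 11)
R^4 = 1.02155e16 m^4
R_max = (1.02155e16)^(1/4) = 10053.4 m = 10.1 km

10.1 km


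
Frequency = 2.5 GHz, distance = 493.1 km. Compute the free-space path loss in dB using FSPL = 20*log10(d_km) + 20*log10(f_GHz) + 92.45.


20*log10(493.1) = 53.86
20*log10(2.5) = 7.96
FSPL = 154.3 dB

154.3 dB


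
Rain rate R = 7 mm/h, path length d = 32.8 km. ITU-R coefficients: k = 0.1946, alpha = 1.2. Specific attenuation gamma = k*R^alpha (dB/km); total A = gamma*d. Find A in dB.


gamma = 0.1946 * 7^1.2 = 2.010298 dB/km
A = 2.010298 * 32.8 = 65.94 dB

65.94 dB


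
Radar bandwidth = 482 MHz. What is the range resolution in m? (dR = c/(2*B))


dR = 3e8 / (2 * 482000000.0) = 0.31 m

0.31 m


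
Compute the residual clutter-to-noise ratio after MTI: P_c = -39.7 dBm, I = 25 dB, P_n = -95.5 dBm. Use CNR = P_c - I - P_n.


CNR = -39.7 - 25 - (-95.5) = 30.8 dB

30.8 dB


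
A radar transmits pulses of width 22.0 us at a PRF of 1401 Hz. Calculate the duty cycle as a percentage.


DC = 22.0e-6 * 1401 * 100 = 3.08%

3.08%


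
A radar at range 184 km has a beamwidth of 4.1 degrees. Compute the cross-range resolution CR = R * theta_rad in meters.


BW_rad = 0.071558499
CR = 184000 * 0.071558499 = 13166.8 m

13166.8 m


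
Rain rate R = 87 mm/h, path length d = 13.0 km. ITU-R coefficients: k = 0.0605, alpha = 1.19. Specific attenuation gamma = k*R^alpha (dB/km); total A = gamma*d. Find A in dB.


gamma = 0.0605 * 87^1.19 = 12.29655 dB/km
A = 12.29655 * 13.0 = 159.86 dB

159.86 dB


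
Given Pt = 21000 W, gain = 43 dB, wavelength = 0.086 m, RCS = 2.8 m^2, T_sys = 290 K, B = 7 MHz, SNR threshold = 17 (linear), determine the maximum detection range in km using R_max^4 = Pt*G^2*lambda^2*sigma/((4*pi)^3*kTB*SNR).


G_lin = 10^(43/10) = 19952.62315
R^4 = 21000 * 19952.62315^2 * 0.086^2 * 2.8 / ((4*pi)^3 * 1.38e-23 * 290 * 7000000.0 * 17)
R^4 = 1.83198e20 m^4
R_max = (1.83198e20)^(1/4) = 116340.3 m = 116.3 km

116.3 km


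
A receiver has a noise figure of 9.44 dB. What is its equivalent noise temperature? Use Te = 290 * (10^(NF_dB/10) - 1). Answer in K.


NF_lin = 10^(9.44/10) = 8.790225
Te = 290 * (8.790225 - 1) = 2259.2 K

2259.2 K


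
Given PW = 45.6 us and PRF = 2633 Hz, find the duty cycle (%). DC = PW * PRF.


DC = 45.6e-6 * 2633 * 100 = 12.01%

12.01%


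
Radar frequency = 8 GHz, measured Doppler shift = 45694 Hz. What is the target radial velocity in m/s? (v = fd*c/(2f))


v = 45694 * 3e8 / (2 * 8000000000.0) = 856.8 m/s

856.8 m/s


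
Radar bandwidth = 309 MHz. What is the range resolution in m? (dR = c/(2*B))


dR = 3e8 / (2 * 309000000.0) = 0.49 m

0.49 m


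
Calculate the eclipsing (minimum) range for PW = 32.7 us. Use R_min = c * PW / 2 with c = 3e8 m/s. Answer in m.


R_min = 3e8 * 32.7e-6 / 2 = 4905.0 m

4905.0 m


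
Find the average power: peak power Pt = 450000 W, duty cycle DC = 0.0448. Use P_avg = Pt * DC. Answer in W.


P_avg = 450000 * 0.0448 = 20160.0 W

20160.0 W


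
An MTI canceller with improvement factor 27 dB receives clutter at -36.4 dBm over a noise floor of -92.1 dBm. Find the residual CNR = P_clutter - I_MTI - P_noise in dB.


CNR = -36.4 - 27 - (-92.1) = 28.7 dB

28.7 dB


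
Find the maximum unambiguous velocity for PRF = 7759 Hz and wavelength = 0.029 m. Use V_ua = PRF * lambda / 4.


V_ua = 7759 * 0.029 / 4 = 56.3 m/s

56.3 m/s


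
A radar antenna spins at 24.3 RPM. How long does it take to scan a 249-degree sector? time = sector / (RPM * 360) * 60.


t = 249 / (24.3 * 360) * 60 = 1.71 s

1.71 s


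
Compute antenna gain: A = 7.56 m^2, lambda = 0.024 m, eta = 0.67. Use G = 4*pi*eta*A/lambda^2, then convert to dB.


G_linear = 4*pi*0.67*7.56/0.024^2 = 110505.52
G_dB = 10*log10(110505.52) = 50.4 dB

50.4 dB
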